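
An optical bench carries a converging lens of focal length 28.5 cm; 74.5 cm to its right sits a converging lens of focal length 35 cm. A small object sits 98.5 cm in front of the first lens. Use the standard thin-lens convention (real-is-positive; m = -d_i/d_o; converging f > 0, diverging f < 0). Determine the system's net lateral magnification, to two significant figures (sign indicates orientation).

Applying the thin-lens equation to the first lens, 1/28.5 = 1/98.5 + 1/d_i1, which gives d_i1 = 40.104 cm.
Its lateral magnification is m_1 = -d_i1/d_o1 = -(40.104)/98.5 = -0.4071.
That image sits 34.396 cm in front of the second lens, so d_o2 = 34.396 cm.
Applying the thin-lens equation again with f_2 = 35 cm and d_o2 = 34.396 cm gives d_i2 = -1994.586 cm.
m_2 = -(-1994.586)/(34.396) = 57.9882.
Total m = m_1 x m_2 = (-0.4071)(57.9882) = -23.6095.

-24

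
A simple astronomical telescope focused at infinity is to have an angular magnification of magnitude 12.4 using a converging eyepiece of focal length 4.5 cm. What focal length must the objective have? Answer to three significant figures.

55.8 cm

|M| = f_obj/|f_eye|, so f_obj = |M| x |f_eye| = 12.4 x 4.5 = 55.800 cm.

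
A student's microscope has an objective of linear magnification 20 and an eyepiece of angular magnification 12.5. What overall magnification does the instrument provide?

The overall magnification of a compound microscope is the product of the objective and eyepiece magnifications:
M = M_obj x M_eye = 20 x 12.5 = 250.

250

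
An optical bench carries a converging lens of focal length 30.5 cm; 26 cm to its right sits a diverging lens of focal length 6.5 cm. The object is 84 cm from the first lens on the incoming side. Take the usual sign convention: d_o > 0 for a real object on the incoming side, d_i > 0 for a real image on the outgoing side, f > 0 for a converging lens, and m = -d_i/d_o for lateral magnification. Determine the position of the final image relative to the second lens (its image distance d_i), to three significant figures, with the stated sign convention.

-9.25 cm

Applying the thin-lens equation to the first lens, 1/30.5 = 1/84 + 1/d_i1, which gives d_i1 = 47.888 cm.
Since 47.888 cm > 26 cm, the first image lies past the second lens and serves as a virtual object: d_o2 = L - d_i1 = -21.888 cm.
Applying the thin-lens equation again with f_2 = -6.5 cm and d_o2 = -21.888 cm gives d_i2 = -9.246 cm.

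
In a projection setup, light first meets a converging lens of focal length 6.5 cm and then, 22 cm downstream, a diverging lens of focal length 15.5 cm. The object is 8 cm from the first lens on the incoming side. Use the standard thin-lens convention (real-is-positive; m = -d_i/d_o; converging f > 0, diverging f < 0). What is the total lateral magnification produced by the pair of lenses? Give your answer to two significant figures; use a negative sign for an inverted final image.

Applying the thin-lens equation to the first lens, 1/6.5 = 1/8 + 1/d_i1, which gives d_i1 = 34.667 cm.
Its lateral magnification is m_1 = -d_i1/d_o1 = -(34.667)/8 = -4.3333.
This image would form 34.667 cm past lens 1, i.e. 12.667 cm beyond lens 2, so it is a virtual object for lens 2: d_o2 = 22 - 34.667 = -12.667 cm.
Applying the thin-lens equation again with f_2 = -15.5 cm and d_o2 = -12.667 cm gives d_i2 = 69.294 cm.
m_2 = -(69.294)/(-12.667) = 5.4706.
The system's lateral magnification is m_1 m_2 = (-4.3333)(5.4706) = -23.7059.

-24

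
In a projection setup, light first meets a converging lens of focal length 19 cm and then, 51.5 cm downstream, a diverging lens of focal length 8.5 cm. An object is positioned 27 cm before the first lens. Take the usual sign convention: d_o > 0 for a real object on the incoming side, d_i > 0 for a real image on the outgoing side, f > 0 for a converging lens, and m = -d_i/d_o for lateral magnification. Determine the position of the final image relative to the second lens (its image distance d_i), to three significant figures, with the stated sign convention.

-26.0 cm

Lens 1: 1/d_i1 = 1/f_1 - 1/d_o1 = 1/19 - 1/27 = 0.01559 cm^-1, so d_i1 = 64.125 cm.
Since 64.125 cm > 51.5 cm, the first image lies past the second lens and serves as a virtual object: d_o2 = L - d_i1 = -12.625 cm.
Lens 2: 1/d_i2 = 1/f_2 - 1/d_o2 = 1/(-8.5) - 1/(-12.625) = -0.03844 cm^-1, so d_i2 = -26.015 cm.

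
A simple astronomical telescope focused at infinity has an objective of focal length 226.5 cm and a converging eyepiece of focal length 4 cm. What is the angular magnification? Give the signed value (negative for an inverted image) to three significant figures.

M = -f_obj/f_eye = -226.5/(4) = -56.625.

-56.6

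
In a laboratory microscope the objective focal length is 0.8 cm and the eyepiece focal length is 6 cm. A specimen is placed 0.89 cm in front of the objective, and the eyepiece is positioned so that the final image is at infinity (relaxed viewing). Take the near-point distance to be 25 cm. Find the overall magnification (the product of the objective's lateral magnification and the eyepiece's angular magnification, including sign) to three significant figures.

-37.0

Objective: 1/d_i = 1/f_obj - 1/d_o = 1/0.8 - 1/0.89 = 0.12640 cm^-1, so d_i = 7.911 cm.
m_obj = -d_i/d_o = -7.911/0.89 = -8.889.
Eyepiece angular magnification (image at infinity): M_eye = D/f_e = 25/6 = 4.167.
Overall M = m_obj x M_eye = (-8.889)(4.167) = -37.04.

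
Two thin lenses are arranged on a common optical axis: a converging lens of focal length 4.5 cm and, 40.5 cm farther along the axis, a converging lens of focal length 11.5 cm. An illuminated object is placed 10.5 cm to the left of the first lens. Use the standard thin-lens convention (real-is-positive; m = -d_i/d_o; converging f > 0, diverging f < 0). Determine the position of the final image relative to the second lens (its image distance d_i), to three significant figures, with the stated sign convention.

17.8 cm

Lens 1: 1/d_i1 = 1/f_1 - 1/d_o1 = 1/4.5 - 1/10.5 = 0.12698 cm^-1, so d_i1 = 7.875 cm.
The intermediate image is 7.875 cm to the right of lens 1, so d_o2 = L - d_i1 = 40.5 - 7.875 = 32.625 cm.
Lens 2: 1/d_i2 = 1/f_2 - 1/d_o2 = 1/11.5 - 1/(32.625) = 0.05631 cm^-1, so d_i2 = 17.760 cm.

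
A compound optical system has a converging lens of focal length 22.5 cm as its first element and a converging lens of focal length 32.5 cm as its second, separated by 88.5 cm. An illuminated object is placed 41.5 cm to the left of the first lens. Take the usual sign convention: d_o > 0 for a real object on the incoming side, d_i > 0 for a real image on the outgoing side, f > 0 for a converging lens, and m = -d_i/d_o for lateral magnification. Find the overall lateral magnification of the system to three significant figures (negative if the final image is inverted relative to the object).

Lens 1: 1/d_i1 = 1/f_1 - 1/d_o1 = 1/22.5 - 1/41.5 = 0.02035 cm^-1, so d_i1 = 49.145 cm.
m_1 = -(49.145)/41.5 = -1.1842.
That image sits 39.355 cm in front of the second lens, so d_o2 = 39.355 cm.
Lens 2: 1/d_i2 = 1/f_2 - 1/d_o2 = 1/32.5 - 1/(39.355) = 0.00536 cm^-1, so d_i2 = 186.579 cm.
m_2 = -(186.579)/(39.355) = -4.7409.
Overall magnification: m = m_1 m_2 = 5.6142.

5.61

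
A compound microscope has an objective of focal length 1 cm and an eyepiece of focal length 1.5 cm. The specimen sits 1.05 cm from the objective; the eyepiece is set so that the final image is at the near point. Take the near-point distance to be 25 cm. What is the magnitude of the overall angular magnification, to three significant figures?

Objective: 1/d_i = 1/f_obj - 1/d_o = 1/1 - 1/1.05 = 0.04762 cm^-1, so d_i = 21.000 cm.
m_obj = -d_i/d_o = -21.000/1.05 = -20.000.
Eyepiece angular magnification (image at near point): M_eye = 1 + D/f_e = 1 + 25/1.5 = 17.667.
Overall M = m_obj x M_eye = (-20.000)(17.667) = -353.33.
|M| = 353.33.

353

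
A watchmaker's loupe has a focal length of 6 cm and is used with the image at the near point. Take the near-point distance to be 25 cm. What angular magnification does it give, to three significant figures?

M = 1 + D/f = 1 + 25/6 = 5.167.

5.17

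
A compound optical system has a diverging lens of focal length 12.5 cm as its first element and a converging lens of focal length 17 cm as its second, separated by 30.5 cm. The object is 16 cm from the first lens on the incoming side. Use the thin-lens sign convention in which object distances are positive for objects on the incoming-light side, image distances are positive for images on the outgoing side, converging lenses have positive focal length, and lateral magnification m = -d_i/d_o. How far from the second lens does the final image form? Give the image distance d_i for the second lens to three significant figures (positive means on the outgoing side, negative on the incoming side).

Applying the thin-lens equation to the first lens, 1/(-12.5) = 1/16 + 1/d_i1, which gives d_i1 = -7.018 cm.
The intermediate image is virtual, 7.018 cm to the left of lens 1, so d_o2 = L - d_i1 = 30.5 - (-7.018) = 37.518 cm.
Applying the thin-lens equation again with f_2 = 17 cm and d_o2 = 37.518 cm gives d_i2 = 31.086 cm.

31.1 cm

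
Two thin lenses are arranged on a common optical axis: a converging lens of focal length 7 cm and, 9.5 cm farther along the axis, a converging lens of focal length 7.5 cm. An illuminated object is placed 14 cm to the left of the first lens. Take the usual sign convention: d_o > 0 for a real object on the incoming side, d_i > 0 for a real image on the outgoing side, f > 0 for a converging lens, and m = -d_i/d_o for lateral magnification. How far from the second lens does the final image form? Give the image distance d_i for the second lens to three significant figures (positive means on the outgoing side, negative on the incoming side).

2.81 cm

Lens 1: 1/d_i1 = 1/f_1 - 1/d_o1 = 1/7 - 1/14 = 0.07143 cm^-1, so d_i1 = 14.000 cm.
This image would form 14.000 cm past lens 1, i.e. 4.500 cm beyond lens 2, so it is a virtual object for lens 2: d_o2 = 9.5 - 14.000 = -4.500 cm.
Lens 2: 1/d_i2 = 1/f_2 - 1/d_o2 = 1/7.5 - 1/(-4.500) = 0.35556 cm^-1, so d_i2 = 2.813 cm.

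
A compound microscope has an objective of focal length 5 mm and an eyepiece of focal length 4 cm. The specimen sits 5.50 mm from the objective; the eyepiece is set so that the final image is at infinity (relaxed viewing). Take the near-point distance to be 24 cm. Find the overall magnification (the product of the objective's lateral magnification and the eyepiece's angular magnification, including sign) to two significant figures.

Convert to cm: f_obj = 5 mm = 0.5 cm; d_o = 5.50 mm = 0.55 cm.
Objective: 1/d_i = 1/f_obj - 1/d_o = 1/0.5 - 1/0.55 = 0.18182 cm^-1, so d_i = 5.500 cm.
m_obj = -d_i/d_o = -5.500/0.55 = -10.000.
Eyepiece angular magnification (image at infinity): M_eye = D/f_e = 24/4 = 6.000.
Overall M = m_obj x M_eye = (-10.000)(6.000) = -60.00.

-60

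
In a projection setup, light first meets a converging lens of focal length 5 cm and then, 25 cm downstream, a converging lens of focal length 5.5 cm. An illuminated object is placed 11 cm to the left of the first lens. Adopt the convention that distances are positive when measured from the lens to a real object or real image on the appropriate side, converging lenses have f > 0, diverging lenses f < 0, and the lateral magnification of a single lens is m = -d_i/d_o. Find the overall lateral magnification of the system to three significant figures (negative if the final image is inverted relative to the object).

Lens 1: 1/d_i1 = 1/f_1 - 1/d_o1 = 1/5 - 1/11 = 0.10909 cm^-1, so d_i1 = 9.167 cm.
m_1 = -(9.167)/11 = -0.8333.
The intermediate image is 9.167 cm to the right of lens 1, so d_o2 = L - d_i1 = 25 - 9.167 = 15.833 cm.
Lens 2: 1/d_i2 = 1/f_2 - 1/d_o2 = 1/5.5 - 1/(15.833) = 0.11866 cm^-1, so d_i2 = 8.427 cm.
m_2 = -(8.427)/(15.833) = -0.5323.
Total m = m_1 x m_2 = (-0.8333)(-0.5323) = 0.4435.

0.444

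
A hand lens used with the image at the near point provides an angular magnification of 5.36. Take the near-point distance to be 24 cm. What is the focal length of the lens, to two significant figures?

5.5 cm

For the image at the near point, M = 1 + D/f.
f = D/(M - 1) = 24/(5.36 - 1) = 5.505 cm.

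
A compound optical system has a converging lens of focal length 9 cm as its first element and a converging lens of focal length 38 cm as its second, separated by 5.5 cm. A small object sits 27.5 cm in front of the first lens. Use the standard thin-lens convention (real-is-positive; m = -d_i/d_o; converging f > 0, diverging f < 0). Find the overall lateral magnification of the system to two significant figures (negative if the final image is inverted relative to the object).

-0.40

First lens: d_i1 = 1/(1/9 - 1/27.5) = 13.378 cm.
m_1 = -(13.378)/27.5 = -0.4865.
This image would form 13.378 cm past lens 1, i.e. 7.878 cm beyond lens 2, so it is a virtual object for lens 2: d_o2 = 5.5 - 13.378 = -7.878 cm.
Second lens: d_i2 = 1/(1/38 - 1/(-7.878)) = 6.525 cm.
m_2 = -(6.525)/(-7.878) = 0.8283.
Total m = m_1 x m_2 = (-0.4865)(0.8283) = -0.4029.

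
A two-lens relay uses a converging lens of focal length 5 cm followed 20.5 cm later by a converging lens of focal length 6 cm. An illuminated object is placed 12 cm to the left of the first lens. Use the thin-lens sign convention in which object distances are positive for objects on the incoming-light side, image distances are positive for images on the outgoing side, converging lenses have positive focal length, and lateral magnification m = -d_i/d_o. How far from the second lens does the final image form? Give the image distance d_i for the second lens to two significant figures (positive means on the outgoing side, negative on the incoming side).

First lens: d_i1 = 1/(1/5 - 1/12) = 8.571 cm.
That image sits 11.929 cm in front of the second lens, so d_o2 = 11.929 cm.
Second lens: d_i2 = 1/(1/6 - 1/(11.929)) = 12.072 cm.

12 cm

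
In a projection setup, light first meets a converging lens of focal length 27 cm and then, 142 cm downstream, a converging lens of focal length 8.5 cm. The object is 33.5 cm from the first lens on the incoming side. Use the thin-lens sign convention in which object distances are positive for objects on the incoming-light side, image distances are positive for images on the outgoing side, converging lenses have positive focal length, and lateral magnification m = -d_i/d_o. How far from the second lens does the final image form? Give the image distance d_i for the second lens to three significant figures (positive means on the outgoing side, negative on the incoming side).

First lens: d_i1 = 1/(1/27 - 1/33.5) = 139.154 cm.
That image sits 2.846 cm in front of the second lens, so d_o2 = 2.846 cm.
Second lens: d_i2 = 1/(1/8.5 - 1/(2.846)) = -4.279 cm.

-4.28 cm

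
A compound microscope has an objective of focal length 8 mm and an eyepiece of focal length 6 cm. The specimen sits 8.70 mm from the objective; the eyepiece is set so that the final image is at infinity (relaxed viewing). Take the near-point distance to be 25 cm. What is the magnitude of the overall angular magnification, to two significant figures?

48

Convert to cm: f_obj = 8 mm = 0.8 cm; d_o = 8.70 mm = 0.87 cm.
Objective: 1/d_i = 1/f_obj - 1/d_o = 1/0.8 - 1/0.87 = 0.10057 cm^-1, so d_i = 9.943 cm.
m_obj = -d_i/d_o = -9.943/0.87 = -11.429.
Eyepiece angular magnification (image at infinity): M_eye = D/f_e = 25/6 = 4.167.
Overall M = m_obj x M_eye = (-11.429)(4.167) = -47.62.
|M| = 47.62.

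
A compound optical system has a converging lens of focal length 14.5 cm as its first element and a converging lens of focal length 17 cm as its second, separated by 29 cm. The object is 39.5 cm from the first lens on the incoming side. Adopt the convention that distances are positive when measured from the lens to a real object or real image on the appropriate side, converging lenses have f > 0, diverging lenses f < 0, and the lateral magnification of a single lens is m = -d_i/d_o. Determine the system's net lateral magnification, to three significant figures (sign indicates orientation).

-0.904

Lens 1: 1/d_i1 = 1/f_1 - 1/d_o1 = 1/14.5 - 1/39.5 = 0.04365 cm^-1, so d_i1 = 22.910 cm.
m_1 = -(22.910)/39.5 = -0.5800.
That image sits 6.090 cm in front of the second lens, so d_o2 = 6.090 cm.
Lens 2: 1/d_i2 = 1/f_2 - 1/d_o2 = 1/17 - 1/(6.090) = -0.10538 cm^-1, so d_i2 = -9.489 cm.
m_2 = -(-9.489)/(6.090) = 1.5582.
Overall magnification: m = m_1 m_2 = -0.9038.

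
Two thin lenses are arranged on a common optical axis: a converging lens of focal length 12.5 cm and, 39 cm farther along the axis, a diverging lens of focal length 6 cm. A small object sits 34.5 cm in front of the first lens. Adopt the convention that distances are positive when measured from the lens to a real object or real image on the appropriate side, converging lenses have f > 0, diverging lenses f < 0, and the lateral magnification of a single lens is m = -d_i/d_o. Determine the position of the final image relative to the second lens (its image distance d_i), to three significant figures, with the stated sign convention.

-4.58 cm

First lens: d_i1 = 1/(1/12.5 - 1/34.5) = 19.602 cm.
The intermediate image is 19.602 cm to the right of lens 1, so d_o2 = L - d_i1 = 39 - 19.602 = 19.398 cm.
Second lens: d_i2 = 1/(1/(-6) - 1/(19.398)) = -4.583 cm.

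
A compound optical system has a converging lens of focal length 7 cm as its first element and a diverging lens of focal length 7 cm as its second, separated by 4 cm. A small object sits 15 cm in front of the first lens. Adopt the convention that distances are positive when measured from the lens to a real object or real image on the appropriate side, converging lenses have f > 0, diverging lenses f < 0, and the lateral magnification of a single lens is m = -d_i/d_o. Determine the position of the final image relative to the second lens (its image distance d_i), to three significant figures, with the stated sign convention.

First lens: d_i1 = 1/(1/7 - 1/15) = 13.125 cm.
This image would form 13.125 cm past lens 1, i.e. 9.125 cm beyond lens 2, so it is a virtual object for lens 2: d_o2 = 4 - 13.125 = -9.125 cm.
Second lens: d_i2 = 1/(1/(-7) - 1/(-9.125)) = -30.059 cm.

-30.1 cm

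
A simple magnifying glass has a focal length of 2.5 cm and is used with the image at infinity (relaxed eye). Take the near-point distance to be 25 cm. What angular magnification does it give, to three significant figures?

M = D/f = 25/2.5 = 10.000.

10.0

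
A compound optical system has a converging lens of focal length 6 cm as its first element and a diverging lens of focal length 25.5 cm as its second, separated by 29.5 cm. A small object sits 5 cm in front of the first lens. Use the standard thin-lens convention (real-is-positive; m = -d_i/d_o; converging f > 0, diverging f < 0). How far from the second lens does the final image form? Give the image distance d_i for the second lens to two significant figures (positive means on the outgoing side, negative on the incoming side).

-18 cm

Applying the thin-lens equation to the first lens, 1/6 = 1/5 + 1/d_i1, which gives d_i1 = -30.000 cm.
With d_i1 < 0 the first image is virtual and lies on the object side; the object distance for lens 2 is d_o2 = 29.5 - (-30.000) = 59.500 cm.
Applying the thin-lens equation again with f_2 = -25.5 cm and d_o2 = 59.500 cm gives d_i2 = -17.850 cm.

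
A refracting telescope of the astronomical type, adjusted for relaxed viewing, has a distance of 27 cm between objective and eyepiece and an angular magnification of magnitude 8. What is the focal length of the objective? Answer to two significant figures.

24 cm

In normal adjustment the tube length equals f_obj + f_eye and |M| = f_obj/f_eye.
So f_obj = 8 f_eye and 8 f_eye + f_eye = 27 cm, giving f_eye = 27/9 = 3.000 cm and f_obj = 24.000 cm.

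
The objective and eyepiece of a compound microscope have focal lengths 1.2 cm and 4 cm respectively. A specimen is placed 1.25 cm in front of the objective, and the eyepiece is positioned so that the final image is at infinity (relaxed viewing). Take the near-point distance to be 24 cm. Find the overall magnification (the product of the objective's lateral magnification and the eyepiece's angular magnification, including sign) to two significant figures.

Objective: 1/d_i = 1/f_obj - 1/d_o = 1/1.2 - 1/1.25 = 0.03333 cm^-1, so d_i = 30.000 cm.
m_obj = -d_i/d_o = -30.000/1.25 = -24.000.
Eyepiece angular magnification (image at infinity): M_eye = D/f_e = 24/4 = 6.000.
Overall M = m_obj x M_eye = (-24.000)(6.000) = -144.00.

-140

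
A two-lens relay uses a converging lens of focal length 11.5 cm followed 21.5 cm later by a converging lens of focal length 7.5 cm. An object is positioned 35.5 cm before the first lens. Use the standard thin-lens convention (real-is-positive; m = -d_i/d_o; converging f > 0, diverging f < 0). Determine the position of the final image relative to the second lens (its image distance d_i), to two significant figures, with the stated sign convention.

Lens 1: 1/d_i1 = 1/f_1 - 1/d_o1 = 1/11.5 - 1/35.5 = 0.05879 cm^-1, so d_i1 = 17.010 cm.
Object distance for lens 2: d_o2 = 21.5 - 17.010 = 4.490 cm.
Lens 2: 1/d_i2 = 1/f_2 - 1/d_o2 = 1/7.5 - 1/(4.490) = -0.08940 cm^-1, so d_i2 = -11.185 cm.

-11 cm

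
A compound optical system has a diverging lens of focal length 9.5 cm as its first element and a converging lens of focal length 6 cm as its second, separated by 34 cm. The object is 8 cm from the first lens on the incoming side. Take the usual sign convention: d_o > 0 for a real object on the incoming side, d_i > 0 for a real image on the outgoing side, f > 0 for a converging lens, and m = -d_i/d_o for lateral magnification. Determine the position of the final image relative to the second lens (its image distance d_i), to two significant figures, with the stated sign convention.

7.1 cm

First lens: d_i1 = 1/(1/(-9.5) - 1/8) = -4.343 cm.
With d_i1 < 0 the first image is virtual and lies on the object side; the object distance for lens 2 is d_o2 = 34 - (-4.343) = 38.343 cm.
Second lens: d_i2 = 1/(1/6 - 1/(38.343)) = 7.113 cm.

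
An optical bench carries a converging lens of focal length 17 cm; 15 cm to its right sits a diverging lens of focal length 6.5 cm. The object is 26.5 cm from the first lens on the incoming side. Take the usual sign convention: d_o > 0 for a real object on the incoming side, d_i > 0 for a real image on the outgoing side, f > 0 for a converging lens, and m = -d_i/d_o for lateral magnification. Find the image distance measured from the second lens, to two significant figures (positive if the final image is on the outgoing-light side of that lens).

-8.1 cm

Lens 1: 1/d_i1 = 1/f_1 - 1/d_o1 = 1/17 - 1/26.5 = 0.02109 cm^-1, so d_i1 = 47.421 cm.
This image would form 47.421 cm past lens 1, i.e. 32.421 cm beyond lens 2, so it is a virtual object for lens 2: d_o2 = 15 - 47.421 = -32.421 cm.
Lens 2: 1/d_i2 = 1/f_2 - 1/d_o2 = 1/(-6.5) - 1/(-32.421) = -0.12300 cm^-1, so d_i2 = -8.130 cm.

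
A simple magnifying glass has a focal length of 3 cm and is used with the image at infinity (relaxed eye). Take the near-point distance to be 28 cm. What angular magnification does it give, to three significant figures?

9.33

M = D/f = 28/3 = 9.333.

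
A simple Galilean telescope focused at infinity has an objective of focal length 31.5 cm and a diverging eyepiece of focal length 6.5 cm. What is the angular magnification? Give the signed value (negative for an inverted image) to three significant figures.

M = -f_obj/f_eye = -31.5/(-6.5) = 4.846.

4.85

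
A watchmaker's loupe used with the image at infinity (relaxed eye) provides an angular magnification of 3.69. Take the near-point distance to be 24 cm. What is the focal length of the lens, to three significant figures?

For the image at infinity, M = D/f.
f = D/M = 24/3.69 = 6.504 cm.

6.50 cm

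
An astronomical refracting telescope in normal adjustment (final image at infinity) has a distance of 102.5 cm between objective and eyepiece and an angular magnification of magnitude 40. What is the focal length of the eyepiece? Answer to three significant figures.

In normal adjustment the tube length equals f_obj + f_eye and |M| = f_obj/f_eye.
So f_obj = 40 f_eye and 40 f_eye + f_eye = 102.5 cm, giving f_eye = 102.5/41 = 2.500 cm and f_obj = 100.000 cm.

2.50 cm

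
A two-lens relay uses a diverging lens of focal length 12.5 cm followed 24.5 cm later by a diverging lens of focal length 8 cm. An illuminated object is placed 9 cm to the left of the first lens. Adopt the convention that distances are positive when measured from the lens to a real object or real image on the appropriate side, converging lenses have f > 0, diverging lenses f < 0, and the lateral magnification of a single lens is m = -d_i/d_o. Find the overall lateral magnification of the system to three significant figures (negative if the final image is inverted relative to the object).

Applying the thin-lens equation to the first lens, 1/(-12.5) = 1/9 + 1/d_i1, which gives d_i1 = -5.233 cm.
Its lateral magnification is m_1 = -d_i1/d_o1 = -(-5.233)/9 = 0.5814.
The intermediate image is virtual, 5.233 cm to the left of lens 1, so d_o2 = L - d_i1 = 24.5 - (-5.233) = 29.733 cm.
Applying the thin-lens equation again with f_2 = -8 cm and d_o2 = 29.733 cm gives d_i2 = -6.304 cm.
m_2 = -(-6.304)/(29.733) = 0.2120.
Total m = m_1 x m_2 = (0.5814)(0.2120) = 0.1233.

0.123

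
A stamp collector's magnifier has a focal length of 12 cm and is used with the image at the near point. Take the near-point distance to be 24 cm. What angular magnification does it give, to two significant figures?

3.0

M = 1 + D/f = 1 + 24/12 = 3.000.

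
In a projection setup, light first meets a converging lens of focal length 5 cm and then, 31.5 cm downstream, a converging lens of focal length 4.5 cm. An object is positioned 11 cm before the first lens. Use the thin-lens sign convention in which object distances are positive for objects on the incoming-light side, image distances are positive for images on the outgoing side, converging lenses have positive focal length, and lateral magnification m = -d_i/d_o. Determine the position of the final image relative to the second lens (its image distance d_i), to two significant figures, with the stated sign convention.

5.6 cm

First lens: d_i1 = 1/(1/5 - 1/11) = 9.167 cm.
The intermediate image is 9.167 cm to the right of lens 1, so d_o2 = L - d_i1 = 31.5 - 9.167 = 22.333 cm.
Second lens: d_i2 = 1/(1/4.5 - 1/(22.333)) = 5.636 cm.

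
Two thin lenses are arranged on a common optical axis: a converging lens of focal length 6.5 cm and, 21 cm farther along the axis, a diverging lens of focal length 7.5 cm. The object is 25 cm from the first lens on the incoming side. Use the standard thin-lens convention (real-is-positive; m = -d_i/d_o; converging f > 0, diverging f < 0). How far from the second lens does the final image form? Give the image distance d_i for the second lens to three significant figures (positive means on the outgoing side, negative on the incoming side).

Applying the thin-lens equation to the first lens, 1/6.5 = 1/25 + 1/d_i1, which gives d_i1 = 8.784 cm.
Object distance for lens 2: d_o2 = 21 - 8.784 = 12.216 cm.
Applying the thin-lens equation again with f_2 = -7.5 cm and d_o2 = 12.216 cm gives d_i2 = -4.647 cm.

-4.65 cm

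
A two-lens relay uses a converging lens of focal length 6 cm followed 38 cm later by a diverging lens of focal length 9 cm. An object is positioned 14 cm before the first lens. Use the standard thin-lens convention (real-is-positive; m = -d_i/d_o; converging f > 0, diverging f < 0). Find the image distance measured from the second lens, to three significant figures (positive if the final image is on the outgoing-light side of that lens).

-6.78 cm

Lens 1: 1/d_i1 = 1/f_1 - 1/d_o1 = 1/6 - 1/14 = 0.09524 cm^-1, so d_i1 = 10.500 cm.
That image sits 27.500 cm in front of the second lens, so d_o2 = 27.500 cm.
Lens 2: 1/d_i2 = 1/f_2 - 1/d_o2 = 1/(-9) - 1/(27.500) = -0.14747 cm^-1, so d_i2 = -6.781 cm.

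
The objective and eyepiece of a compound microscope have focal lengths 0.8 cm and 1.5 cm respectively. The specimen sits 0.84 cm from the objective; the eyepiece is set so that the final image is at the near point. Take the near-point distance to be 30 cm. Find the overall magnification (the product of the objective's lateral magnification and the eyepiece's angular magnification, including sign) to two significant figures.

-420

Objective: 1/d_i = 1/f_obj - 1/d_o = 1/0.8 - 1/0.84 = 0.05952 cm^-1, so d_i = 16.800 cm.
m_obj = -d_i/d_o = -16.800/0.84 = -20.000.
Eyepiece angular magnification (image at near point): M_eye = 1 + D/f_e = 1 + 30/1.5 = 21.000.
Overall M = m_obj x M_eye = (-20.000)(21.000) = -420.00.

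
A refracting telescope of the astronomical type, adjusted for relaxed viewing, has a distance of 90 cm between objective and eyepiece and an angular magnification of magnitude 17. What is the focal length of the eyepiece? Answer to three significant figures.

In normal adjustment the tube length equals f_obj + f_eye and |M| = f_obj/f_eye.
So f_obj = 17 f_eye and 17 f_eye + f_eye = 90 cm, giving f_eye = 90/18 = 5.000 cm and f_obj = 85.000 cm.

5.00 cm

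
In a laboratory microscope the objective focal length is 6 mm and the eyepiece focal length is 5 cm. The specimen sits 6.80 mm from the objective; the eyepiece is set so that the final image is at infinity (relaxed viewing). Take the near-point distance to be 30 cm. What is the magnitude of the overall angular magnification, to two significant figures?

Convert to cm: f_obj = 6 mm = 0.6 cm; d_o = 6.80 mm = 0.68 cm.
Objective: 1/d_i = 1/f_obj - 1/d_o = 1/0.6 - 1/0.68 = 0.19608 cm^-1, so d_i = 5.100 cm.
m_obj = -d_i/d_o = -5.100/0.68 = -7.500.
Eyepiece angular magnification (image at infinity): M_eye = D/f_e = 30/5 = 6.000.
Overall M = m_obj x M_eye = (-7.500)(6.000) = -45.00.
|M| = 45.00.

45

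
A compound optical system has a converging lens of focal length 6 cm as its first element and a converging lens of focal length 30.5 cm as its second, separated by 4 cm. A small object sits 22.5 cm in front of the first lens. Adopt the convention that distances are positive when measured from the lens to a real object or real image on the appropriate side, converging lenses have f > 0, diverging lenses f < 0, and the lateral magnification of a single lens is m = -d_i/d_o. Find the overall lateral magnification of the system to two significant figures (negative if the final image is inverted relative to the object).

-0.32

Lens 1: 1/d_i1 = 1/f_1 - 1/d_o1 = 1/6 - 1/22.5 = 0.12222 cm^-1, so d_i1 = 8.182 cm.
m_1 = -(8.182)/22.5 = -0.3636.
This image would form 8.182 cm past lens 1, i.e. 4.182 cm beyond lens 2, so it is a virtual object for lens 2: d_o2 = 4 - 8.182 = -4.182 cm.
Lens 2: 1/d_i2 = 1/f_2 - 1/d_o2 = 1/30.5 - 1/(-4.182) = 0.27192 cm^-1, so d_i2 = 3.678 cm.
m_2 = -(3.678)/(-4.182) = 0.8794.
The system's lateral magnification is m_1 m_2 = (-0.3636)(0.8794) = -0.3198.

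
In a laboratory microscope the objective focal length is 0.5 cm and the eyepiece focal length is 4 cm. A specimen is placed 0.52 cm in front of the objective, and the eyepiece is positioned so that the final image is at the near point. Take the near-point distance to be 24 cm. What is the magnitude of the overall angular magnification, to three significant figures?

Objective: 1/d_i = 1/f_obj - 1/d_o = 1/0.5 - 1/0.52 = 0.07692 cm^-1, so d_i = 13.000 cm.
m_obj = -d_i/d_o = -13.000/0.52 = -25.000.
Eyepiece angular magnification (image at near point): M_eye = 1 + D/f_e = 1 + 24/4 = 7.000.
Overall M = m_obj x M_eye = (-25.000)(7.000) = -175.00.
|M| = 175.00.

175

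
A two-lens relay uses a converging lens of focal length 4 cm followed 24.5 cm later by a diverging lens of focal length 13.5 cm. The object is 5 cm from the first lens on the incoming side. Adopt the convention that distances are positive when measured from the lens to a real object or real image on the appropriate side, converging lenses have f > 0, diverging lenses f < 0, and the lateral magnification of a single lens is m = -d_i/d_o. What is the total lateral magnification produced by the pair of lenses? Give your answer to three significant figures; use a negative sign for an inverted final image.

Lens 1: 1/d_i1 = 1/f_1 - 1/d_o1 = 1/4 - 1/5 = 0.05000 cm^-1, so d_i1 = 20.000 cm.
m_1 = -(20.000)/5 = -4.0000.
Object distance for lens 2: d_o2 = 24.5 - 20.000 = 4.500 cm.
Lens 2: 1/d_i2 = 1/f_2 - 1/d_o2 = 1/(-13.5) - 1/(4.500) = -0.29630 cm^-1, so d_i2 = -3.375 cm.
m_2 = -(-3.375)/(4.500) = 0.7500.
Overall magnification: m = m_1 m_2 = -3.0000.

-3.00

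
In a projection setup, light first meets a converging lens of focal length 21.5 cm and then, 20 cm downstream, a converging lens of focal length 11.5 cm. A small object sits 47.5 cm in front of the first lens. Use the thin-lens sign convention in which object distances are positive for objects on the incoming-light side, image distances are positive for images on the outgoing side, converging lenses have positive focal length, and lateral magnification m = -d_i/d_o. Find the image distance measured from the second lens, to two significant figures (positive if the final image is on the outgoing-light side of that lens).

7.2 cm

Applying the thin-lens equation to the first lens, 1/21.5 = 1/47.5 + 1/d_i1, which gives d_i1 = 39.279 cm.
Since 39.279 cm > 20 cm, the first image lies past the second lens and serves as a virtual object: d_o2 = L - d_i1 = -19.279 cm.
Applying the thin-lens equation again with f_2 = 11.5 cm and d_o2 = -19.279 cm gives d_i2 = 7.203 cm.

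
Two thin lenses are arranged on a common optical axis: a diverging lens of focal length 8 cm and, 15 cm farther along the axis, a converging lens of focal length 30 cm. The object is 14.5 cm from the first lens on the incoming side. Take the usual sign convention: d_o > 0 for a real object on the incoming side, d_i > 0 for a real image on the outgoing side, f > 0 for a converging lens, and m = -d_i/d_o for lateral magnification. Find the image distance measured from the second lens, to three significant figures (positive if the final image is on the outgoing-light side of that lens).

-61.4 cm

First lens: d_i1 = 1/(1/(-8) - 1/14.5) = -5.156 cm.
With d_i1 < 0 the first image is virtual and lies on the object side; the object distance for lens 2 is d_o2 = 15 - (-5.156) = 20.156 cm.
Second lens: d_i2 = 1/(1/30 - 1/(20.156)) = -61.422 cm.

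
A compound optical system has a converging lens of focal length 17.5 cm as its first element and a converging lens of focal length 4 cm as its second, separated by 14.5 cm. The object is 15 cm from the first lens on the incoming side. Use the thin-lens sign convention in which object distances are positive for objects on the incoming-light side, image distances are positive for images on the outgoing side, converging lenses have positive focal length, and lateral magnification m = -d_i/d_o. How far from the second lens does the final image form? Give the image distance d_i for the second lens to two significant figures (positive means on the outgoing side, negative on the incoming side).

Applying the thin-lens equation to the first lens, 1/17.5 = 1/15 + 1/d_i1, which gives d_i1 = -105.000 cm.
The intermediate image is virtual, 105.000 cm to the left of lens 1, so d_o2 = L - d_i1 = 14.5 - (-105.000) = 119.500 cm.
Applying the thin-lens equation again with f_2 = 4 cm and d_o2 = 119.500 cm gives d_i2 = 4.139 cm.

4.1 cm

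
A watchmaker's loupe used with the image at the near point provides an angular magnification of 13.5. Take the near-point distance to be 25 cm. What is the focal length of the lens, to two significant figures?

2.0 cm

For the image at the near point, M = 1 + D/f.
f = D/(M - 1) = 25/(13.5 - 1) = 2.000 cm.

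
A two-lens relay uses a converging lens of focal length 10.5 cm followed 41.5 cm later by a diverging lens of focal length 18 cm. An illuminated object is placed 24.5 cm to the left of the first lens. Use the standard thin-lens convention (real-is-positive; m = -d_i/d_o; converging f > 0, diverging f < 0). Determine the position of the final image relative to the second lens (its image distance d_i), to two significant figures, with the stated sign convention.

Applying the thin-lens equation to the first lens, 1/10.5 = 1/24.5 + 1/d_i1, which gives d_i1 = 18.375 cm.
That image sits 23.125 cm in front of the second lens, so d_o2 = 23.125 cm.
Applying the thin-lens equation again with f_2 = -18 cm and d_o2 = 23.125 cm gives d_i2 = -10.122 cm.

-10 cm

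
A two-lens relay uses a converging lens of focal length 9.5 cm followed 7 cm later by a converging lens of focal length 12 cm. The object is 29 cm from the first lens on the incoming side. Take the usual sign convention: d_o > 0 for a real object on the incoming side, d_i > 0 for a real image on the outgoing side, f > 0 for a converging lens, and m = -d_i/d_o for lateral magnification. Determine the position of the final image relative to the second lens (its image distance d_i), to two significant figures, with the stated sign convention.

4.5 cm

Applying the thin-lens equation to the first lens, 1/9.5 = 1/29 + 1/d_i1, which gives d_i1 = 14.128 cm.
Since 14.128 cm > 7 cm, the first image lies past the second lens and serves as a virtual object: d_o2 = L - d_i1 = -7.128 cm.
Applying the thin-lens equation again with f_2 = 12 cm and d_o2 = -7.128 cm gives d_i2 = 4.472 cm.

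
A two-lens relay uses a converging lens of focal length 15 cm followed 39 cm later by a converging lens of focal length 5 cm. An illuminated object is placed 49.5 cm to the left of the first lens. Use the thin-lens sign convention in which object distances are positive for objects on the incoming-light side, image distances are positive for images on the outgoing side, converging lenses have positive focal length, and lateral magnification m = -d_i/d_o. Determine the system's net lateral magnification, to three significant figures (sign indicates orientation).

Applying the thin-lens equation to the first lens, 1/15 = 1/49.5 + 1/d_i1, which gives d_i1 = 21.522 cm.
Its lateral magnification is m_1 = -d_i1/d_o1 = -(21.522)/49.5 = -0.4348.
Object distance for lens 2: d_o2 = 39 - 21.522 = 17.478 cm.
Applying the thin-lens equation again with f_2 = 5 cm and d_o2 = 17.478 cm gives d_i2 = 7.003 cm.
m_2 = -(7.003)/(17.478) = -0.4007.
Total m = m_1 x m_2 = (-0.4348)(-0.4007) = 0.1742.

0.174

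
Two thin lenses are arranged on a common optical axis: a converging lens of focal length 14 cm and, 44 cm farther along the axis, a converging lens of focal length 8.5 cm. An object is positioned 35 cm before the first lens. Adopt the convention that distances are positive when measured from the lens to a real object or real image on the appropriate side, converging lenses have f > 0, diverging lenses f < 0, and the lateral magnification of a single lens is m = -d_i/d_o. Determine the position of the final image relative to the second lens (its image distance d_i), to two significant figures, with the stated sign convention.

First lens: d_i1 = 1/(1/14 - 1/35) = 23.333 cm.
The intermediate image is 23.333 cm to the right of lens 1, so d_o2 = L - d_i1 = 44 - 23.333 = 20.667 cm.
Second lens: d_i2 = 1/(1/8.5 - 1/(20.667)) = 14.438 cm.

14 cm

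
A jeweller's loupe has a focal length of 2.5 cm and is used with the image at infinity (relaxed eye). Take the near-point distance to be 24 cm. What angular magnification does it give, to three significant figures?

M = D/f = 24/2.5 = 9.600.

9.60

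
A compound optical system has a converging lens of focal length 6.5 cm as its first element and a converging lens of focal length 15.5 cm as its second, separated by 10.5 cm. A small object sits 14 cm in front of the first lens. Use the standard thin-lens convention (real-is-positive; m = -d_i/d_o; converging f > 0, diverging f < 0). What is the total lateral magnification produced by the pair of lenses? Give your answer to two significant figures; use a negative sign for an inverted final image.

Lens 1: 1/d_i1 = 1/f_1 - 1/d_o1 = 1/6.5 - 1/14 = 0.08242 cm^-1, so d_i1 = 12.133 cm.
m_1 = -(12.133)/14 = -0.8667.
Since 12.133 cm > 10.5 cm, the first image lies past the second lens and serves as a virtual object: d_o2 = L - d_i1 = -1.633 cm.
Lens 2: 1/d_i2 = 1/f_2 - 1/d_o2 = 1/15.5 - 1/(-1.633) = 0.67676 cm^-1, so d_i2 = 1.478 cm.
m_2 = -(1.478)/(-1.633) = 0.9047.
The system's lateral magnification is m_1 m_2 = (-0.8667)(0.9047) = -0.7840.

-0.78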